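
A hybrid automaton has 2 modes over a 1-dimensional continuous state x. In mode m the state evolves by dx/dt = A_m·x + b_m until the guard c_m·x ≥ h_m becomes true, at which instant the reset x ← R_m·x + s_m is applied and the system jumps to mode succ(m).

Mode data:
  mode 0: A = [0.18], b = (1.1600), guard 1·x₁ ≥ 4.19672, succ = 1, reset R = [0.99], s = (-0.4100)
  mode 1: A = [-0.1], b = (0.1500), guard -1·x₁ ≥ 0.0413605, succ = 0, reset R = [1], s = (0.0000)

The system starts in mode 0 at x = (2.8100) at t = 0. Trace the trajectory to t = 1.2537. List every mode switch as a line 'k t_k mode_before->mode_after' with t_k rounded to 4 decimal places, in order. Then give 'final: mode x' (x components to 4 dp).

1 0.7757 0->1
final: 1 3.6400

Mode 0: guard c·x = 4.1967 hit at Δt = 0.7757 (t = 0.7757), x⁻ = (4.1967) → reset → x⁺ = (3.7448), jump to mode 1
Mode 1: flow for 0.4780 to horizon, guard not reached → x = (3.6400)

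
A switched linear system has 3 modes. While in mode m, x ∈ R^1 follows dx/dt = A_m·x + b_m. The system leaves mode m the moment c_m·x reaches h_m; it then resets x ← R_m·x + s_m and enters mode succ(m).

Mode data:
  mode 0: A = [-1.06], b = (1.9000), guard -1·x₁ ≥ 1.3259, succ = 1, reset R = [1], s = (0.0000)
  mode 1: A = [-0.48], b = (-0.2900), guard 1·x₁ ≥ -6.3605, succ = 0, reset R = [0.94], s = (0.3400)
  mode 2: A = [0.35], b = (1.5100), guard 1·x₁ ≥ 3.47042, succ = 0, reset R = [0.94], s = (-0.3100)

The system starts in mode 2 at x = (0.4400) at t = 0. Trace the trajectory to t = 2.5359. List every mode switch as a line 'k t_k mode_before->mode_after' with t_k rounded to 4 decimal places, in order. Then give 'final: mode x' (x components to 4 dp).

1 1.4089 2->0
final: 0 2.1436

Mode 2: guard c·x = 3.4704 hit at Δt = 1.4089 (t = 1.4089), x⁻ = (3.4704) → reset → x⁺ = (2.9522), jump to mode 0
Mode 0: flow for 1.1270 to horizon, guard not reached → x = (2.1436)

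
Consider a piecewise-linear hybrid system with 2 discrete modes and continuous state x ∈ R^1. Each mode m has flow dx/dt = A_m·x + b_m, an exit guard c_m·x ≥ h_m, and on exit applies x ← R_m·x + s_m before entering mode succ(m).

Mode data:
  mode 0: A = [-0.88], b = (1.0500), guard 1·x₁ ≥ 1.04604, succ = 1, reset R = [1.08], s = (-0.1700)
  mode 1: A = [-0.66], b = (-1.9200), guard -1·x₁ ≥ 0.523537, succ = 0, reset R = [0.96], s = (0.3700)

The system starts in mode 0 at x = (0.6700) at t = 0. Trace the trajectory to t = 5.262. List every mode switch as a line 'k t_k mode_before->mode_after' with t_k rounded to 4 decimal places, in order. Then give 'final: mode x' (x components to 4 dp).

Mode 0: guard c·x = 1.0460 hit at Δt = 1.4415 (t = 1.4415), x⁻ = (1.0460) → reset → x⁺ = (0.9597), jump to mode 1
Mode 1: guard c·x = 0.5235 hit at Δt = 0.7326 (t = 2.1741), x⁻ = (-0.5235) → reset → x⁺ = (-0.1326), jump to mode 0
Mode 0: guard c·x = 1.0460 hit at Δt = 2.4981 (t = 4.6722), x⁻ = (1.0460) → reset → x⁺ = (0.9597), jump to mode 1
Mode 1: flow for 0.5898 to horizon, guard not reached → x = (-0.2877)

1 1.4415 0->1
2 2.1741 1->0
3 4.6722 0->1
final: 1 -0.2877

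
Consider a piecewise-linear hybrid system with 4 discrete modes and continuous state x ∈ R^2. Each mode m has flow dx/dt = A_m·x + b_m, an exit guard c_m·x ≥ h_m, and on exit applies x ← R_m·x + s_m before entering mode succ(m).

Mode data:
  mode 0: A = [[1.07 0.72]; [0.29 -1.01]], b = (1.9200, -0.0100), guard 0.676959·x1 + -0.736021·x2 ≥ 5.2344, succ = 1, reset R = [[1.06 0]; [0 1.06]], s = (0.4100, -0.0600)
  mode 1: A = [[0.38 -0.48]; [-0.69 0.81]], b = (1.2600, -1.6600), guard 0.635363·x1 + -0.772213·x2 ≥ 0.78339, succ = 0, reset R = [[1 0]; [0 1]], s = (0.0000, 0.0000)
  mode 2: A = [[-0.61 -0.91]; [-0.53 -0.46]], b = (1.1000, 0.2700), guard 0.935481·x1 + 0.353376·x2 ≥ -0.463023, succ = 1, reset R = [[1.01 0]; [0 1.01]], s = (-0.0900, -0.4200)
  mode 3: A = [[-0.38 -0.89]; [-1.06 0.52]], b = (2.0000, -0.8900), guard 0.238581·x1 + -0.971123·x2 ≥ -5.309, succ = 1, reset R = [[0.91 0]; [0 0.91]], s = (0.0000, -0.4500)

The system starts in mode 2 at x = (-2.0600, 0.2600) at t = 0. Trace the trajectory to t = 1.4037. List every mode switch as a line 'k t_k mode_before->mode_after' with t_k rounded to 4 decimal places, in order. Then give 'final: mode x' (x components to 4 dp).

1 0.9215 2->1
final: 1 -0.5248 0.0391

Mode 2: guard c·x = -0.4630 hit at Δt = 0.9215 (t = 0.9215), x⁻ = (-0.8320, 0.8922) → reset → x⁺ = (-0.9303, 0.4811), jump to mode 1
Mode 1: flow for 0.4822 to horizon, guard not reached → x = (-0.5248, 0.0391)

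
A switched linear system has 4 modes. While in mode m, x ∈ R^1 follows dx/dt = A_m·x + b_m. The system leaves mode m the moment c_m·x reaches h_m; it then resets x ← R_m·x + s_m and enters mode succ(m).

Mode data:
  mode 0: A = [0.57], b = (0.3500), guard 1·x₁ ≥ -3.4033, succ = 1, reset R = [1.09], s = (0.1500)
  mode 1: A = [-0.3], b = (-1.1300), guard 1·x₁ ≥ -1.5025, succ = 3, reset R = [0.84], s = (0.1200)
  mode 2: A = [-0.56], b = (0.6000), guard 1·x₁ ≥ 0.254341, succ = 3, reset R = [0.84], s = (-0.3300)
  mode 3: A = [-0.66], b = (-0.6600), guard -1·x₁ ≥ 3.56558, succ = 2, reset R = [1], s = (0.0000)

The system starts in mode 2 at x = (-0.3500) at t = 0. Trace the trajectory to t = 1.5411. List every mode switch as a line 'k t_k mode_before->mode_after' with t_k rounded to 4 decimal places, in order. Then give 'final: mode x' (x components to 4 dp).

Mode 2: guard c·x = 0.2543 hit at Δt = 0.9887 (t = 0.9887), x⁻ = (0.2543) → reset → x⁺ = (-0.1164), jump to mode 3
Mode 3: flow for 0.5524 to horizon, guard not reached → x = (-0.3863)

1 0.9887 2->3
final: 3 -0.3863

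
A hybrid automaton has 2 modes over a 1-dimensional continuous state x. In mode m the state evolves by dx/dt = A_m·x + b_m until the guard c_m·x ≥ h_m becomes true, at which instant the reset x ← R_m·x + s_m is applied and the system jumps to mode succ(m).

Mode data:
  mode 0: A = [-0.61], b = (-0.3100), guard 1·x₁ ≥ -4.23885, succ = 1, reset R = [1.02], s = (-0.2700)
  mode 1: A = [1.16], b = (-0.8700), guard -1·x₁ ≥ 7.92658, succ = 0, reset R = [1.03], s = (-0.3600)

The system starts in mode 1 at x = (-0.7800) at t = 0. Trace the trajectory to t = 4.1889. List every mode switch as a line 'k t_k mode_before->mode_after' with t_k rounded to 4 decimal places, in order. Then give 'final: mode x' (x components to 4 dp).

1 1.4960 1->0
2 2.7499 0->1
3 3.1678 1->0
final: 0 -4.8080

Mode 1: guard c·x = 7.9266 hit at Δt = 1.4960 (t = 1.4960), x⁻ = (-7.9266) → reset → x⁺ = (-8.5244), jump to mode 0
Mode 0: guard c·x = -4.2389 hit at Δt = 1.2539 (t = 2.7499), x⁻ = (-4.2389) → reset → x⁺ = (-4.5936), jump to mode 1
Mode 1: guard c·x = 7.9266 hit at Δt = 0.4179 (t = 3.1678), x⁻ = (-7.9266) → reset → x⁺ = (-8.5244), jump to mode 0
Mode 0: flow for 1.0211 to horizon, guard not reached → x = (-4.8080)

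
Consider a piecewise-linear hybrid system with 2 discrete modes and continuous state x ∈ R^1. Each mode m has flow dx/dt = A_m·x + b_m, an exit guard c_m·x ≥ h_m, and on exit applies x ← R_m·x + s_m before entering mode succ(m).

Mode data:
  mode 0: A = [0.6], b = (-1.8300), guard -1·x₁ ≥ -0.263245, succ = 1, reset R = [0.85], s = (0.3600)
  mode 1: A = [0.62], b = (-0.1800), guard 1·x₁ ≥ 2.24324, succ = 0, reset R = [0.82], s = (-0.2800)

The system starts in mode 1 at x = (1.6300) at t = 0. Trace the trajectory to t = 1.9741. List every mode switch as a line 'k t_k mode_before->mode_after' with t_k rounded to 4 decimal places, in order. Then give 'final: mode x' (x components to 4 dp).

1 0.6079 1->0
2 1.6508 0->1
final: 1 0.6489

Mode 1: guard c·x = 2.2432 hit at Δt = 0.6079 (t = 0.6079), x⁻ = (2.2432) → reset → x⁺ = (1.5595), jump to mode 0
Mode 0: guard c·x = -0.2632 hit at Δt = 1.0429 (t = 1.6508), x⁻ = (0.2632) → reset → x⁺ = (0.5838), jump to mode 1
Mode 1: flow for 0.3233 to horizon, guard not reached → x = (0.6489)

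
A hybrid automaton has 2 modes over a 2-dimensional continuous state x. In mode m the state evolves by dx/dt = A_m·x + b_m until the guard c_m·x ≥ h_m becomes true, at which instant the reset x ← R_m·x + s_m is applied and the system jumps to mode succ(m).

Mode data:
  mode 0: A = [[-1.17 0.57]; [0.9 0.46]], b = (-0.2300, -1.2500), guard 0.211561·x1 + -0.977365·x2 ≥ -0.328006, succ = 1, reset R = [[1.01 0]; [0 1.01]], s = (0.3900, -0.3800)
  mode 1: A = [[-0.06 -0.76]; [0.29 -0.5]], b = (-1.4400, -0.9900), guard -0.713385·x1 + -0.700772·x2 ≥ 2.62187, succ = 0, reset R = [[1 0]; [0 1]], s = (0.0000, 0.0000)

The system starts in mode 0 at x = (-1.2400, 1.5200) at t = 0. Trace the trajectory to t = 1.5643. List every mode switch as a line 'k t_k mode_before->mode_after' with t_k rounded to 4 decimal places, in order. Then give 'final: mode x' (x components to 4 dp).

Mode 0: guard c·x = -0.3280 hit at Δt = 0.8717 (t = 0.8717), x⁻ = (-0.3323, 0.2637) → reset → x⁺ = (0.0544, -0.1137), jump to mode 1
Mode 1: flow for 0.6926 to horizon, guard not reached → x = (-0.7052, -0.7239)

1 0.8717 0->1
final: 1 -0.7052 -0.7239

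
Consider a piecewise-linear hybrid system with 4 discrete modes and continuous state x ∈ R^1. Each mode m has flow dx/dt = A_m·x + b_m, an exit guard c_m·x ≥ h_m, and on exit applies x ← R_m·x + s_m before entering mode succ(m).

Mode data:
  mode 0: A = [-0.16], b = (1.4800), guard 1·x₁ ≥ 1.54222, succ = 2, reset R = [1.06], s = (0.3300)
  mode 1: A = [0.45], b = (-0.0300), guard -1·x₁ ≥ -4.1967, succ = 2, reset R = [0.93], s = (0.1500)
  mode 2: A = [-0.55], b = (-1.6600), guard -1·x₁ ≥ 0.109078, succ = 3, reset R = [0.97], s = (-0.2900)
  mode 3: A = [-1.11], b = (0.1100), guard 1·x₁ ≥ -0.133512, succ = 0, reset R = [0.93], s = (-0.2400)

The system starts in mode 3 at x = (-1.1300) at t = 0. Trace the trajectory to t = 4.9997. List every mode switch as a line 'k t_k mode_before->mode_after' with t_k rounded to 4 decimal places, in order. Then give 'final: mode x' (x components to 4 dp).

1 1.4997 3->0
2 2.8810 0->2
3 3.8595 2->3
4 4.5397 3->0
final: 0 0.3181

Mode 3: guard c·x = -0.1335 hit at Δt = 1.4997 (t = 1.4997), x⁻ = (-0.1335) → reset → x⁺ = (-0.3642), jump to mode 0
Mode 0: guard c·x = 1.5422 hit at Δt = 1.3813 (t = 2.8810), x⁻ = (1.5422) → reset → x⁺ = (1.9648), jump to mode 2
Mode 2: guard c·x = 0.1091 hit at Δt = 0.9785 (t = 3.8595), x⁻ = (-0.1091) → reset → x⁺ = (-0.3958), jump to mode 3
Mode 3: guard c·x = -0.1335 hit at Δt = 0.6802 (t = 4.5397), x⁻ = (-0.1335) → reset → x⁺ = (-0.3642), jump to mode 0
Mode 0: flow for 0.4600 to horizon, guard not reached → x = (0.3181)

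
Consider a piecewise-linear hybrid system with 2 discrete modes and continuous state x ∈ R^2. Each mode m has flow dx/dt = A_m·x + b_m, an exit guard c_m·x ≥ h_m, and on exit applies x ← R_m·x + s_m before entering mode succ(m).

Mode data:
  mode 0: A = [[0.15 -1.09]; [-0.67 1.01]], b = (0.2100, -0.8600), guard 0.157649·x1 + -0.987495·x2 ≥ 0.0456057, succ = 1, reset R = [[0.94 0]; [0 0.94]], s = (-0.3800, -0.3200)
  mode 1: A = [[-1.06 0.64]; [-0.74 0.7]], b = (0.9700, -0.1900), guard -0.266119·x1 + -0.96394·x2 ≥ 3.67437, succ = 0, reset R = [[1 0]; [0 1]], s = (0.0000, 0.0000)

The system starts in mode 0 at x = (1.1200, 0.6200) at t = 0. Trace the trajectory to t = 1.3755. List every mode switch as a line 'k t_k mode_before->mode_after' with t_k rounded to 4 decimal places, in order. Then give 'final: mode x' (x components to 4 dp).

Mode 0: guard c·x = 0.0456 hit at Δt = 0.4103 (t = 0.4103), x⁻ = (1.0985, 0.1292) → reset → x⁺ = (0.6526, -0.1986), jump to mode 1
Mode 1: flow for 0.9652 to horizon, guard not reached → x = (0.5154, -1.3015)

1 0.4103 0->1
final: 1 0.5154 -1.3015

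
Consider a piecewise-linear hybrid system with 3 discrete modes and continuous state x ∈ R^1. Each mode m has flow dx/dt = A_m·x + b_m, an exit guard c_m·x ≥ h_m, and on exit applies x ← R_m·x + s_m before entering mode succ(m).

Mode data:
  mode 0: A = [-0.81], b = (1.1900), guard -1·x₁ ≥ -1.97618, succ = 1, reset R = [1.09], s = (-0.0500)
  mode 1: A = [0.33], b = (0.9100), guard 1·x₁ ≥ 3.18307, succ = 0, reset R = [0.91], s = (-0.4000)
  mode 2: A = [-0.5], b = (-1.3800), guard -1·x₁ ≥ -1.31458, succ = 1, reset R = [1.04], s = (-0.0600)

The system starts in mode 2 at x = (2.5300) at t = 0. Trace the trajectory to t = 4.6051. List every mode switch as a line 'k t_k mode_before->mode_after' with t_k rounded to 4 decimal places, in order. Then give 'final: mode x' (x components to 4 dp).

Mode 2: guard c·x = -1.3146 hit at Δt = 0.5221 (t = 0.5221), x⁻ = (1.3146) → reset → x⁺ = (1.3072), jump to mode 1
Mode 1: guard c·x = 3.1831 hit at Δt = 1.1499 (t = 1.6720), x⁻ = (3.1831) → reset → x⁺ = (2.4966), jump to mode 0
Mode 0: guard c·x = -1.9762 hit at Δt = 0.8719 (t = 2.5439), x⁻ = (1.9762) → reset → x⁺ = (2.1040), jump to mode 1
Mode 1: guard c·x = 3.1831 hit at Δt = 0.6074 (t = 3.1513), x⁻ = (3.1831) → reset → x⁺ = (2.4966), jump to mode 0
Mode 0: guard c·x = -1.9762 hit at Δt = 0.8719 (t = 4.0232), x⁻ = (1.9762) → reset → x⁺ = (2.1040), jump to mode 1
Mode 1: flow for 0.5819 to horizon, guard not reached → x = (3.1332)

1 0.5221 2->1
2 1.6720 1->0
3 2.5439 0->1
4 3.1513 1->0
5 4.0232 0->1
final: 1 3.1332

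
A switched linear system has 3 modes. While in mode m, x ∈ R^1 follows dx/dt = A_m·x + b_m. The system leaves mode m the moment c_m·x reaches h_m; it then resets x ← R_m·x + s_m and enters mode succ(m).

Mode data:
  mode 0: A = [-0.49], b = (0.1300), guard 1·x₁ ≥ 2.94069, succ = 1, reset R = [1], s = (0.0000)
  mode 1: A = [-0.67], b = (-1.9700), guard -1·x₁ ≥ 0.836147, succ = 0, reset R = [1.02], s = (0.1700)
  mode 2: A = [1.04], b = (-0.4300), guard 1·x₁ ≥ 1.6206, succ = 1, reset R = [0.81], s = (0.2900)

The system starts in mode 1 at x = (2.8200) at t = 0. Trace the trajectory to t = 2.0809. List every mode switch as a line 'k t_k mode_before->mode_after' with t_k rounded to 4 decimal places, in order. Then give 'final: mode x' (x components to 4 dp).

Mode 1: guard c·x = 0.8361 hit at Δt = 1.5031 (t = 1.5031), x⁻ = (-0.8361) → reset → x⁺ = (-0.6829), jump to mode 0
Mode 0: flow for 0.5778 to horizon, guard not reached → x = (-0.4491)

1 1.5031 1->0
final: 0 -0.4491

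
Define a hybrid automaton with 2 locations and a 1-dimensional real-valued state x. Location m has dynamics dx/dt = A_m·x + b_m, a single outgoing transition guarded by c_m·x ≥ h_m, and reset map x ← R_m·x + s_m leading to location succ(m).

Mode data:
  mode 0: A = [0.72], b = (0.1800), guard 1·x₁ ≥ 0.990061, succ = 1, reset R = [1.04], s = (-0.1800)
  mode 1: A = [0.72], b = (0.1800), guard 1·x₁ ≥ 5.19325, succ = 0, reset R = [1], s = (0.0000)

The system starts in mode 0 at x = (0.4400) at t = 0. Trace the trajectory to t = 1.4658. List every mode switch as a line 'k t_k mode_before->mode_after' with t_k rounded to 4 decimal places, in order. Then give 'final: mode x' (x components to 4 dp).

Mode 0: guard c·x = 0.9901 hit at Δt = 0.8142 (t = 0.8142), x⁻ = (0.9901) → reset → x⁺ = (0.8497), jump to mode 1
Mode 1: flow for 0.6516 to horizon, guard not reached → x = (1.5080)

1 0.8142 0->1
final: 1 1.5080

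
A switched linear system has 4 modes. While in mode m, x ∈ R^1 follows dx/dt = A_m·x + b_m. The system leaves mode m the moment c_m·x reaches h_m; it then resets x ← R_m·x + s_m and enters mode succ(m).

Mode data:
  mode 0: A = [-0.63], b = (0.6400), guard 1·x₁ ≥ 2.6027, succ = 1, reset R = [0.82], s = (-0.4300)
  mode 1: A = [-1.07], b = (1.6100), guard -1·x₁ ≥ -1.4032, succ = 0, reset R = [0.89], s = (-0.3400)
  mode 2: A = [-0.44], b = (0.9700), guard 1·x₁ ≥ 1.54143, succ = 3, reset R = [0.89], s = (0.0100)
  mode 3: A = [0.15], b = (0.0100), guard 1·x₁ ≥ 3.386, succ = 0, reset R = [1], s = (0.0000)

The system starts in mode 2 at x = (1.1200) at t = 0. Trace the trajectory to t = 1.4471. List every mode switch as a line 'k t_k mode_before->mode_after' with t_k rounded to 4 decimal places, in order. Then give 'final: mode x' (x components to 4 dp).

Mode 2: guard c·x = 1.5414 hit at Δt = 1.1181 (t = 1.1181), x⁻ = (1.5414) → reset → x⁺ = (1.3819), jump to mode 3
Mode 3: flow for 0.3290 to horizon, guard not reached → x = (1.4551)

1 1.1181 2->3
final: 3 1.4551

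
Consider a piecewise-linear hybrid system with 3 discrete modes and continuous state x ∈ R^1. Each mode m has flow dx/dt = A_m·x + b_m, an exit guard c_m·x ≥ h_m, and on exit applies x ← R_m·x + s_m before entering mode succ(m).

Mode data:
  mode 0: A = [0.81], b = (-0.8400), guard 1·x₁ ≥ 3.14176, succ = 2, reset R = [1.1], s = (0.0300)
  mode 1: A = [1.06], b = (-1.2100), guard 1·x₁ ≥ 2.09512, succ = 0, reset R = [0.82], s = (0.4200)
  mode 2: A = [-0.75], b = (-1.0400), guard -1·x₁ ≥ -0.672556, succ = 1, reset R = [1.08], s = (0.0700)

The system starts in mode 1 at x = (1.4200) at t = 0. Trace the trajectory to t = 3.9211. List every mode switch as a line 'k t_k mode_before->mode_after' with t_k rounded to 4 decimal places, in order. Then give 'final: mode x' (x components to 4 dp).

1 1.1612 1->0
2 1.9612 0->2
3 3.1096 2->1
final: 1 0.3257

Mode 1: guard c·x = 2.0951 hit at Δt = 1.1612 (t = 1.1612), x⁻ = (2.0951) → reset → x⁺ = (2.1380), jump to mode 0
Mode 0: guard c·x = 3.1418 hit at Δt = 0.8000 (t = 1.9612), x⁻ = (3.1418) → reset → x⁺ = (3.4859), jump to mode 2
Mode 2: guard c·x = -0.6726 hit at Δt = 1.1484 (t = 3.1096), x⁻ = (0.6726) → reset → x⁺ = (0.7964), jump to mode 1
Mode 1: flow for 0.8115 to horizon, guard not reached → x = (0.3257)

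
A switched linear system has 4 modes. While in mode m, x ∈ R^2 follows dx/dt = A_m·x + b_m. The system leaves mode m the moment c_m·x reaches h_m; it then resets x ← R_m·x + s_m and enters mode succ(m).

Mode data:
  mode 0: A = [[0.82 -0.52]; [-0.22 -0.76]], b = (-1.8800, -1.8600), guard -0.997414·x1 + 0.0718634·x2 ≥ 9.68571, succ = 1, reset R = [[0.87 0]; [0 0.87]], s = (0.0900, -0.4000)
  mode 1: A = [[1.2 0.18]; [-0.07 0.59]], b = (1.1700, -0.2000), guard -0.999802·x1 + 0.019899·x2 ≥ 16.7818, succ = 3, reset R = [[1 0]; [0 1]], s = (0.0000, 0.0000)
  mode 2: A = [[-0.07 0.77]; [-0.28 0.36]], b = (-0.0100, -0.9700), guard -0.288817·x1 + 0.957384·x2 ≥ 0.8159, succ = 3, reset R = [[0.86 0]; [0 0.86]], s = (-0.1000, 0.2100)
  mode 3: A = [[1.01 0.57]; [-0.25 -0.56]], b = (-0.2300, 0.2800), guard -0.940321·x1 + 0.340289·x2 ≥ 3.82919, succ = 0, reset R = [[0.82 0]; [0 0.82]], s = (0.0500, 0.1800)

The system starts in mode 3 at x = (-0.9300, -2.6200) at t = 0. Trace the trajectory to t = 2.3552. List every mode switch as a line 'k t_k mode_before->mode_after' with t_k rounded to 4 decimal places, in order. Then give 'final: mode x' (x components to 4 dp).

1 0.9314 3->0
2 1.8595 0->1
final: 1 -14.5258 -0.8308

Mode 3: guard c·x = 3.8292 hit at Δt = 0.9314 (t = 0.9314), x⁻ = (-4.3896, -0.8771) → reset → x⁺ = (-3.5495, -0.5392), jump to mode 0
Mode 0: guard c·x = 9.6857 hit at Δt = 0.9281 (t = 1.8595), x⁻ = (-9.7494, -0.5349) → reset → x⁺ = (-8.3919, -0.8654), jump to mode 1
Mode 1: flow for 0.4957 to horizon, guard not reached → x = (-14.5258, -0.8308)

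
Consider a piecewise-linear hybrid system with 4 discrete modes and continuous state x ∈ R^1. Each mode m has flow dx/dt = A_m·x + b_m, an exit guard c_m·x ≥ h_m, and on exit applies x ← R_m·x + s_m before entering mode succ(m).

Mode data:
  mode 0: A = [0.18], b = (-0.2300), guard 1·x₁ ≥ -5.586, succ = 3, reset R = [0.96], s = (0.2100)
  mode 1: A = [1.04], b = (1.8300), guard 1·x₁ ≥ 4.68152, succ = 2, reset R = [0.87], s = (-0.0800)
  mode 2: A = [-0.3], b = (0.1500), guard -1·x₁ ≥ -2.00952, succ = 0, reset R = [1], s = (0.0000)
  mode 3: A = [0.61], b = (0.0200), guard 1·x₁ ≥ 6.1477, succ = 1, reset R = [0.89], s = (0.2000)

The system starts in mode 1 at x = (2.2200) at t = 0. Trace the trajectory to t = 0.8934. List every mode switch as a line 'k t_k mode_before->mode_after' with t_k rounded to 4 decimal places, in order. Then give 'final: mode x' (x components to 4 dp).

Mode 1: guard c·x = 4.6815 hit at Δt = 0.4630 (t = 0.4630), x⁻ = (4.6815) → reset → x⁺ = (3.9929), jump to mode 2
Mode 2: flow for 0.4304 to horizon, guard not reached → x = (3.5698)

1 0.4630 1->2
final: 2 3.5698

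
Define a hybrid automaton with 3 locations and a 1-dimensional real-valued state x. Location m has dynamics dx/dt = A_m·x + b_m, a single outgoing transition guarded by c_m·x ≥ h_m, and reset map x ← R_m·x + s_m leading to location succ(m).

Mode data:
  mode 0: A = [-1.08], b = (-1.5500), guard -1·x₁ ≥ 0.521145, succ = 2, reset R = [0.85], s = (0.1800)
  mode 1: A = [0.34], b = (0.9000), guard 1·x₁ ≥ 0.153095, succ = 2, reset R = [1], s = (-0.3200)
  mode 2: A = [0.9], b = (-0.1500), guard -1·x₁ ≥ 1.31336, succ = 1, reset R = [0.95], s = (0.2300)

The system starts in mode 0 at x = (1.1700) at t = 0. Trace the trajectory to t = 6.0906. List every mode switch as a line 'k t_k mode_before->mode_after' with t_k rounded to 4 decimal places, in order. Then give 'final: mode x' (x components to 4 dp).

1 0.9698 0->2
2 2.3441 2->1
3 3.9367 1->2
4 5.5922 2->1
final: 1 -0.7168

Mode 0: guard c·x = 0.5211 hit at Δt = 0.9698 (t = 0.9698), x⁻ = (-0.5211) → reset → x⁺ = (-0.2630), jump to mode 2
Mode 2: guard c·x = 1.3134 hit at Δt = 1.3743 (t = 2.3441), x⁻ = (-1.3134) → reset → x⁺ = (-1.0177), jump to mode 1
Mode 1: guard c·x = 0.1531 hit at Δt = 1.5926 (t = 3.9367), x⁻ = (0.1531) → reset → x⁺ = (-0.1669), jump to mode 2
Mode 2: guard c·x = 1.3134 hit at Δt = 1.6555 (t = 5.5922), x⁻ = (-1.3134) → reset → x⁺ = (-1.0177), jump to mode 1
Mode 1: flow for 0.4984 to horizon, guard not reached → x = (-0.7168)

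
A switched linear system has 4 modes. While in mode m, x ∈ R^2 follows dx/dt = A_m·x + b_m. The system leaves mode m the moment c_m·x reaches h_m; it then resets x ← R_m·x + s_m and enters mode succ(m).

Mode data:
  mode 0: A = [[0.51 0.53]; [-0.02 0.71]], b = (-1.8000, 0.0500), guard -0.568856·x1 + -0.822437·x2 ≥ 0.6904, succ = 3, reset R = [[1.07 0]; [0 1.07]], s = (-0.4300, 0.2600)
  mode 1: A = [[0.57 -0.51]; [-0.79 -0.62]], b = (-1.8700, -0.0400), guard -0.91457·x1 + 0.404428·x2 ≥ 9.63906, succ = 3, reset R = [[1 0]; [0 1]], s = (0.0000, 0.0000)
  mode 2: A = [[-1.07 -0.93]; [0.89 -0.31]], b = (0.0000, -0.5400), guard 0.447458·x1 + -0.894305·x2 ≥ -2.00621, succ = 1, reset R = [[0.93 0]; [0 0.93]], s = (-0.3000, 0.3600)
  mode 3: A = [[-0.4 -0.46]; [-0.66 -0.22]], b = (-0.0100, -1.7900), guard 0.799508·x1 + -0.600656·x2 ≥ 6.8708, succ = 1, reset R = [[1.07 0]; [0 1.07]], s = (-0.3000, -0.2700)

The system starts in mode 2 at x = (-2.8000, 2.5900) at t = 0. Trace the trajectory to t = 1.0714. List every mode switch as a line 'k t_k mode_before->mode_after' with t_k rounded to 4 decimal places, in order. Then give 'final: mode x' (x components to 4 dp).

Mode 2: guard c·x = -2.0062 hit at Δt = 0.4422 (t = 0.4422), x⁻ = (-2.3162, 1.0844) → reset → x⁺ = (-2.4541, 1.3685), jump to mode 1
Mode 1: flow for 0.6292 to horizon, guard not reached → x = (-5.6370, 2.5611)

1 0.4422 2->1
final: 1 -5.6370 2.5611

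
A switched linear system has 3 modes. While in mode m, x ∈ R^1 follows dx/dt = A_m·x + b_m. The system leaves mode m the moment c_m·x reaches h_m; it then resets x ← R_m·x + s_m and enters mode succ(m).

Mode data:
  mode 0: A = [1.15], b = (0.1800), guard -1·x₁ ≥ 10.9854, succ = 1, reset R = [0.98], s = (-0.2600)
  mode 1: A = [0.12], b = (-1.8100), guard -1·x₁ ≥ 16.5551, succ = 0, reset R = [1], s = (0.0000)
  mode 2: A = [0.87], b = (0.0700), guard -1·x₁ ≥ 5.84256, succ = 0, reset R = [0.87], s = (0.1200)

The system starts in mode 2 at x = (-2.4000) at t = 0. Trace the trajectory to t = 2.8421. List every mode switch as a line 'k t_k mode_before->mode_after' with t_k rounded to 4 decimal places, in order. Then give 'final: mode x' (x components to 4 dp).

Mode 2: guard c·x = 5.8426 hit at Δt = 1.0459 (t = 1.0459), x⁻ = (-5.8426) → reset → x⁺ = (-4.9630), jump to mode 0
Mode 0: guard c·x = 10.9854 hit at Δt = 0.7063 (t = 1.7522), x⁻ = (-10.9854) → reset → x⁺ = (-11.0257), jump to mode 1
Mode 1: flow for 1.0899 to horizon, guard not reached → x = (-14.6738)

1 1.0459 2->0
2 1.7522 0->1
final: 1 -14.6738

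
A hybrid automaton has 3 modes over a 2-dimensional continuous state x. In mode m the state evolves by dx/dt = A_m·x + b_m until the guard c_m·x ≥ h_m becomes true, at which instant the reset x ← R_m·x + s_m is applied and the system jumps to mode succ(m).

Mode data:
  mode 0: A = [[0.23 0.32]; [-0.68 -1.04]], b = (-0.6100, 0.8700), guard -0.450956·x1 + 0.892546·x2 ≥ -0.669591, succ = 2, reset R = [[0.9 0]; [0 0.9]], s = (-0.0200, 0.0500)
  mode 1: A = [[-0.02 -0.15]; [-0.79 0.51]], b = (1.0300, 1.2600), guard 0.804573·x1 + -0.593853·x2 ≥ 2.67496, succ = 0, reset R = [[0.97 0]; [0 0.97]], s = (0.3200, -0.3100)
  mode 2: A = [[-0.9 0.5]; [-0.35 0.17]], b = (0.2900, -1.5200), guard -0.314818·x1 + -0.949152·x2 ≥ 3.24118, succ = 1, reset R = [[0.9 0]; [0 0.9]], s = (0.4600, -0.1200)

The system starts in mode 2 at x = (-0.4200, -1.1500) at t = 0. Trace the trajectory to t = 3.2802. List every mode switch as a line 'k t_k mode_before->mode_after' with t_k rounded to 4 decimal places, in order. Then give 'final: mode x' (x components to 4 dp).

Mode 2: guard c·x = 3.2412 hit at Δt = 1.1833 (t = 1.1833), x⁻ = (-0.7741, -3.1581) → reset → x⁺ = (-0.2367, -2.9623), jump to mode 1
Mode 1: guard c·x = 2.6750 hit at Δt = 0.7233 (t = 1.9066), x⁻ = (0.8404, -3.3658) → reset → x⁺ = (1.1352, -3.5748), jump to mode 0
Mode 0: guard c·x = -0.6696 hit at Δt = 1.0611 (t = 2.9677), x⁻ = (-0.0750, -0.7881) → reset → x⁺ = (-0.0875, -0.6593), jump to mode 2
Mode 2: flow for 0.3125 to horizon, guard not reached → x = (-0.1132, -1.1725)

1 1.1833 2->1
2 1.9066 1->0
3 2.9677 0->2
final: 2 -0.1132 -1.1725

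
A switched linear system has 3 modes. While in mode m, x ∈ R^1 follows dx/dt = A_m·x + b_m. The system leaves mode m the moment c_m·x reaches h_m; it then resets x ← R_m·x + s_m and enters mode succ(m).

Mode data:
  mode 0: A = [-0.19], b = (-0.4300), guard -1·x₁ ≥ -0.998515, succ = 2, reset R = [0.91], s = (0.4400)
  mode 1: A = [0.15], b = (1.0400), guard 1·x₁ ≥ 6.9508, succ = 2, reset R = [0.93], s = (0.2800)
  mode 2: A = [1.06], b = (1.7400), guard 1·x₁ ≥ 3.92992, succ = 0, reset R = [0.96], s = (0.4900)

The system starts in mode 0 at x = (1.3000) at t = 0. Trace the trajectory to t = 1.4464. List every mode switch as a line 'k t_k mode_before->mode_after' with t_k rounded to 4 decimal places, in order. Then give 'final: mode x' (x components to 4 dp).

1 0.4653 0->2
2 1.0524 2->0
final: 0 3.7920

Mode 0: guard c·x = -0.9985 hit at Δt = 0.4653 (t = 0.4653), x⁻ = (0.9985) → reset → x⁺ = (1.3486), jump to mode 2
Mode 2: guard c·x = 3.9299 hit at Δt = 0.5871 (t = 1.0524), x⁻ = (3.9299) → reset → x⁺ = (4.2627), jump to mode 0
Mode 0: flow for 0.3940 to horizon, guard not reached → x = (3.7920)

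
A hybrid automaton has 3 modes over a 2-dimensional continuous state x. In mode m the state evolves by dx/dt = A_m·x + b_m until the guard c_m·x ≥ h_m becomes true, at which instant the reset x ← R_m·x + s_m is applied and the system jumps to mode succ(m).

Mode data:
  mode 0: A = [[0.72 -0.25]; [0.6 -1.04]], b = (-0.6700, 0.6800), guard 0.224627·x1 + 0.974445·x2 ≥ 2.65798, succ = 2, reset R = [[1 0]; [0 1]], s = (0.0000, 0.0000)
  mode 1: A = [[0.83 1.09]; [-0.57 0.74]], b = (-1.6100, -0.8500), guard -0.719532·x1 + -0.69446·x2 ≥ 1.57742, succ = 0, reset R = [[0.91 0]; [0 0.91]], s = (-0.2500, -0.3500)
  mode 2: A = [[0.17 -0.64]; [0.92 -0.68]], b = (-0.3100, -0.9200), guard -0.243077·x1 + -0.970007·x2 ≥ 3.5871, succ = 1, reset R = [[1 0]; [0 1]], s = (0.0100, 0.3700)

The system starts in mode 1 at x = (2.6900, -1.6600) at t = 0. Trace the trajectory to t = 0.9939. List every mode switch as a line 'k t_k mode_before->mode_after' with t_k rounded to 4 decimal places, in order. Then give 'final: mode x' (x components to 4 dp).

1 0.4986 1->0
final: 0 1.3920 -1.6590

Mode 1: guard c·x = 1.5774 hit at Δt = 0.4986 (t = 0.4986), x⁻ = (1.3482, -3.6683) → reset → x⁺ = (0.9769, -3.6881), jump to mode 0
Mode 0: flow for 0.4953 to horizon, guard not reached → x = (1.3920, -1.6590)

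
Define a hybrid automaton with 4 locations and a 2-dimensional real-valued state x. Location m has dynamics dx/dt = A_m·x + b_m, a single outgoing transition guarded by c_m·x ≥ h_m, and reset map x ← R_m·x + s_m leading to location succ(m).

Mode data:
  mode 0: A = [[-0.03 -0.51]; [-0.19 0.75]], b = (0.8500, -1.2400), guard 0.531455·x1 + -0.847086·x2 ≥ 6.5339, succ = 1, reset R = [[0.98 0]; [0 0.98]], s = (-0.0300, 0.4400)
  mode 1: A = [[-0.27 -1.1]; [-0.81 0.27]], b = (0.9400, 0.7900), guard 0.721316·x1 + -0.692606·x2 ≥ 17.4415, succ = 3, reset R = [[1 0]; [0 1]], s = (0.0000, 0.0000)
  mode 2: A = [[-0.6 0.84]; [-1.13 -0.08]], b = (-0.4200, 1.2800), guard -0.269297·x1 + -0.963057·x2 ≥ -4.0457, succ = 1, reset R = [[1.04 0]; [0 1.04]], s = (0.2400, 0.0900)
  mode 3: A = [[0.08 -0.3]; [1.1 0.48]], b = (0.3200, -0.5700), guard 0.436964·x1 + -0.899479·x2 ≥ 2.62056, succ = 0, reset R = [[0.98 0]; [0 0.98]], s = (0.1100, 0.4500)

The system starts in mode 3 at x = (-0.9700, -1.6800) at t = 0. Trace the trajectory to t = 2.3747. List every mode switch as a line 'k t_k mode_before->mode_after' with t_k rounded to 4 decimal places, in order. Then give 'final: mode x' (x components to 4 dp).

1 0.5724 3->0
2 1.3915 0->1
final: 1 10.2648 -11.8072

Mode 3: guard c·x = 2.6206 hit at Δt = 0.5724 (t = 0.5724), x⁻ = (-0.4086, -3.1119) → reset → x⁺ = (-0.2904, -2.5997), jump to mode 0
Mode 0: guard c·x = 6.5339 hit at Δt = 0.8191 (t = 1.3915), x⁻ = (2.1636, -6.3560) → reset → x⁺ = (2.0903, -5.7889), jump to mode 1
Mode 1: flow for 0.9832 to horizon, guard not reached → x = (10.2648, -11.8072)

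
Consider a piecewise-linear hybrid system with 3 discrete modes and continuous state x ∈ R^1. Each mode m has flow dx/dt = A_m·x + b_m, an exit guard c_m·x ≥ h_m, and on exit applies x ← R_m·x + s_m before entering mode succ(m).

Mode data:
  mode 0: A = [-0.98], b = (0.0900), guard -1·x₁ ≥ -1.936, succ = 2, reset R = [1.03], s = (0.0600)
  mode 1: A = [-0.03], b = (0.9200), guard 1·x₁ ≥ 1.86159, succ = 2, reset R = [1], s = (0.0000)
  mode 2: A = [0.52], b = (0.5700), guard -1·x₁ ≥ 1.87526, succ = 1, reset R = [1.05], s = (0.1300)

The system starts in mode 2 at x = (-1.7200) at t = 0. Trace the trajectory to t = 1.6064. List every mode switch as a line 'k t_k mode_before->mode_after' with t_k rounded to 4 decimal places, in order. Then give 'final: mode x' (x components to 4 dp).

Mode 2: guard c·x = 1.8753 hit at Δt = 0.4274 (t = 0.4274), x⁻ = (-1.8753) → reset → x⁺ = (-1.8390), jump to mode 1
Mode 1: flow for 1.1790 to horizon, guard not reached → x = (-0.7094)

1 0.4274 2->1
final: 1 -0.7094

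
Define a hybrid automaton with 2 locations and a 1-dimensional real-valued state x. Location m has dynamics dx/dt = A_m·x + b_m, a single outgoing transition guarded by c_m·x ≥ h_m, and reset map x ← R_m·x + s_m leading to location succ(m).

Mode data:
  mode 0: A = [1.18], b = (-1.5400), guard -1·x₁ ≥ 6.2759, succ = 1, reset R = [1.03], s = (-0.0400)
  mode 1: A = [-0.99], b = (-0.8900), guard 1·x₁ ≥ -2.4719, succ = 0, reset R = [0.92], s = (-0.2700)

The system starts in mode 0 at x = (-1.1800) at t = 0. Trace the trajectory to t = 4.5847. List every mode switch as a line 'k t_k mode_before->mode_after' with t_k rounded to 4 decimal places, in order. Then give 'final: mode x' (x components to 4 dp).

1 0.9452 0->1
2 2.2288 1->0
3 2.8032 0->1
4 4.0868 1->0
final: 0 -5.6218

Mode 0: guard c·x = 6.2759 hit at Δt = 0.9452 (t = 0.9452), x⁻ = (-6.2759) → reset → x⁺ = (-6.5042), jump to mode 1
Mode 1: guard c·x = -2.4719 hit at Δt = 1.2836 (t = 2.2288), x⁻ = (-2.4719) → reset → x⁺ = (-2.5441), jump to mode 0
Mode 0: guard c·x = 6.2759 hit at Δt = 0.5744 (t = 2.8032), x⁻ = (-6.2759) → reset → x⁺ = (-6.5042), jump to mode 1
Mode 1: guard c·x = -2.4719 hit at Δt = 1.2836 (t = 4.0868), x⁻ = (-2.4719) → reset → x⁺ = (-2.5441), jump to mode 0
Mode 0: flow for 0.4979 to horizon, guard not reached → x = (-5.6218)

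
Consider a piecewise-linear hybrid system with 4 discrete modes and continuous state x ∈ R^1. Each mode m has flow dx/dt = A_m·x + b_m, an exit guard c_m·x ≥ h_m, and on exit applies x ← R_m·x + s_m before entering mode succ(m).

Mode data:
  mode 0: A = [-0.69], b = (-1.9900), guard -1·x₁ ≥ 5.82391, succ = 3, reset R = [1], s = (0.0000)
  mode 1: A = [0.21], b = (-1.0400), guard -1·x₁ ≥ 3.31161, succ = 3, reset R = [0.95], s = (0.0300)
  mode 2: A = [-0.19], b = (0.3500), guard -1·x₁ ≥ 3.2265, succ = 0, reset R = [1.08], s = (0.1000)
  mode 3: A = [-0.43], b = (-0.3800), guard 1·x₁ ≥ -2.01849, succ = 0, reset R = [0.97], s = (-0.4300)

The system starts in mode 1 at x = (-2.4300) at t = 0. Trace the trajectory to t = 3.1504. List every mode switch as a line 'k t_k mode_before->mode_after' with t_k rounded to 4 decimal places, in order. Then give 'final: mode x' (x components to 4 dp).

Mode 1: guard c·x = 3.3116 hit at Δt = 0.5372 (t = 0.5372), x⁻ = (-3.3116) → reset → x⁺ = (-3.1160), jump to mode 3
Mode 3: guard c·x = -2.0185 hit at Δt = 1.5735 (t = 2.1107), x⁻ = (-2.0185) → reset → x⁺ = (-2.3879), jump to mode 0
Mode 0: flow for 1.0397 to horizon, guard not reached → x = (-2.6419)

1 0.5372 1->3
2 2.1107 3->0
final: 0 -2.6419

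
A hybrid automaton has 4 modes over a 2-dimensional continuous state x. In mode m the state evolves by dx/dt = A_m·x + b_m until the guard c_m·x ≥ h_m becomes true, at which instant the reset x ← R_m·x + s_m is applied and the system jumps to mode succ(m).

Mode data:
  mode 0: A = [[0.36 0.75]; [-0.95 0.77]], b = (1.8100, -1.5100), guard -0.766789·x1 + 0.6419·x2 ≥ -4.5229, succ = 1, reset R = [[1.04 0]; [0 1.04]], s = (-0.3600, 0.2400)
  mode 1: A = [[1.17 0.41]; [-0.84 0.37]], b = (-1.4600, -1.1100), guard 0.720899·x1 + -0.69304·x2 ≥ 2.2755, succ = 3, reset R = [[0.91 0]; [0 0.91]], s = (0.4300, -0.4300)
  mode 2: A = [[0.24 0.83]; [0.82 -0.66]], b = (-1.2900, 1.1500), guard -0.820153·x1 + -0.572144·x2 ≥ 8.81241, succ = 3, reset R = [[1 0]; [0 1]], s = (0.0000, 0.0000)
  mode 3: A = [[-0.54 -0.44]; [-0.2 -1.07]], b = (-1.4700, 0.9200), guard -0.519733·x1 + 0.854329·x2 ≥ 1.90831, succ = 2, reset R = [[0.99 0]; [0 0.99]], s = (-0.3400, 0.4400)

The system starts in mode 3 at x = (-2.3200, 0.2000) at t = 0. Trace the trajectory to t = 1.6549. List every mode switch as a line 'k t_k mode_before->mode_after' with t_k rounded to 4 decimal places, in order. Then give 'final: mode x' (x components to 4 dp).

1 0.5529 3->2
final: 2 -5.2090 -1.0891

Mode 3: guard c·x = 1.9083 hit at Δt = 0.5529 (t = 0.5529), x⁻ = (-2.5255, 0.6973) → reset → x⁺ = (-2.8402, 1.1303), jump to mode 2
Mode 2: flow for 1.1020 to horizon, guard not reached → x = (-5.2090, -1.0891)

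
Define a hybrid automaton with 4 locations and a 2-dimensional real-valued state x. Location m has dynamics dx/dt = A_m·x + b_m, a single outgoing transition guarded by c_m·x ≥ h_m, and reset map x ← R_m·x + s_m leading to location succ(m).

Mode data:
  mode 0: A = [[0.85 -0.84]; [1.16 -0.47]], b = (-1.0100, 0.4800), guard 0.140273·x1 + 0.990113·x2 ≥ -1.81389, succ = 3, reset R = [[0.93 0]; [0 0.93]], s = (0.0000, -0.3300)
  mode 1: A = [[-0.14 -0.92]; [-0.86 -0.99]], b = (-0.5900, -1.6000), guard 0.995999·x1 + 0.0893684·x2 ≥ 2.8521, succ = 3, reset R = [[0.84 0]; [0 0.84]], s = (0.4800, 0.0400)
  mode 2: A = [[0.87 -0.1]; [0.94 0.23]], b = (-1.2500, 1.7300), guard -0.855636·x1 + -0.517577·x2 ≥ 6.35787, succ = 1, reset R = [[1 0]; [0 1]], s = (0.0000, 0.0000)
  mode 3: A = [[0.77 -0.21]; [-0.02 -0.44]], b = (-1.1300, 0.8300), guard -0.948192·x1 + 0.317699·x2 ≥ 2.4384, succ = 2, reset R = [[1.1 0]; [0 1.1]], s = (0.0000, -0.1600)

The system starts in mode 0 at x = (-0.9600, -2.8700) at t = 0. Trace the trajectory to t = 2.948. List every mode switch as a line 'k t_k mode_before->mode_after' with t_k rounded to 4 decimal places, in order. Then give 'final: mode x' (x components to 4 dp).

1 1.3191 0->3
2 2.5119 3->2
final: 2 -4.9483 -1.5107

Mode 0: guard c·x = -1.8139 hit at Δt = 1.3191 (t = 1.3191), x⁻ = (-0.4262, -1.7716) → reset → x⁺ = (-0.3963, -1.9776), jump to mode 3
Mode 3: guard c·x = 2.4384 hit at Δt = 1.1928 (t = 2.5119), x⁻ = (-2.6966, -0.3731) → reset → x⁺ = (-2.9663, -0.5704), jump to mode 2
Mode 2: flow for 0.4361 to horizon, guard not reached → x = (-4.9483, -1.5107)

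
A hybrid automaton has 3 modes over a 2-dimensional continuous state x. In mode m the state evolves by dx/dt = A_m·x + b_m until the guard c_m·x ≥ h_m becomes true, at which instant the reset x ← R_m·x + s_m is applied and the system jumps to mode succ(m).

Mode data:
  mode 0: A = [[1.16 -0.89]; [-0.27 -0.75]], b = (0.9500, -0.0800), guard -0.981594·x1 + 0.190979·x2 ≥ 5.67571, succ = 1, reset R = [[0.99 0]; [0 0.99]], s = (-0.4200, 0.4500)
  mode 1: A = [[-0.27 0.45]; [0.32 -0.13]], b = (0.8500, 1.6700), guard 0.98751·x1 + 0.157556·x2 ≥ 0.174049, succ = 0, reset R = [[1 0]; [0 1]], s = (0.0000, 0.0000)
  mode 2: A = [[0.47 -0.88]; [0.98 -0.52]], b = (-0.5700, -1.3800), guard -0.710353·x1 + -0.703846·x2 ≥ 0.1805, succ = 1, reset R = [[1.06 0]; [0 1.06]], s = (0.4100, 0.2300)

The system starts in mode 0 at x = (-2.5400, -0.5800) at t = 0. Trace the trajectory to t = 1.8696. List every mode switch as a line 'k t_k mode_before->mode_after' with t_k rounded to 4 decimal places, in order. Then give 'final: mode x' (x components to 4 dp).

1 0.9504 0->1
final: 1 -3.7570 0.8438

Mode 0: guard c·x = 5.6757 hit at Δt = 0.9504 (t = 0.9504), x⁻ = (-5.7067, 0.3875) → reset → x⁺ = (-6.0697, 0.8336), jump to mode 1
Mode 1: flow for 0.9192 to horizon, guard not reached → x = (-3.7570, 0.8438)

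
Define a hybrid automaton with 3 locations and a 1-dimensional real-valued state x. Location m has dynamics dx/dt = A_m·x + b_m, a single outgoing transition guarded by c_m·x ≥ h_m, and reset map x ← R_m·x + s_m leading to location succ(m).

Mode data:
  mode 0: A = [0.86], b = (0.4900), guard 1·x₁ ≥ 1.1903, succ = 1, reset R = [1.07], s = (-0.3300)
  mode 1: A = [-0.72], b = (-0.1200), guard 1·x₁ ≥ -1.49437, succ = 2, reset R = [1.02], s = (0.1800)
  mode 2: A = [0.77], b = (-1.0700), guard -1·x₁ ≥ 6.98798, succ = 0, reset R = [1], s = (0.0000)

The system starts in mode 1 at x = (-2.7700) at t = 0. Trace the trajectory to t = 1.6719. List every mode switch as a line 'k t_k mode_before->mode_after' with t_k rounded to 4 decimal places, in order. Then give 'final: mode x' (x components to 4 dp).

1 0.9352 1->2
final: 2 -3.4314

Mode 1: guard c·x = -1.4944 hit at Δt = 0.9352 (t = 0.9352), x⁻ = (-1.4944) → reset → x⁺ = (-1.3443), jump to mode 2
Mode 2: flow for 0.7367 to horizon, guard not reached → x = (-3.4314)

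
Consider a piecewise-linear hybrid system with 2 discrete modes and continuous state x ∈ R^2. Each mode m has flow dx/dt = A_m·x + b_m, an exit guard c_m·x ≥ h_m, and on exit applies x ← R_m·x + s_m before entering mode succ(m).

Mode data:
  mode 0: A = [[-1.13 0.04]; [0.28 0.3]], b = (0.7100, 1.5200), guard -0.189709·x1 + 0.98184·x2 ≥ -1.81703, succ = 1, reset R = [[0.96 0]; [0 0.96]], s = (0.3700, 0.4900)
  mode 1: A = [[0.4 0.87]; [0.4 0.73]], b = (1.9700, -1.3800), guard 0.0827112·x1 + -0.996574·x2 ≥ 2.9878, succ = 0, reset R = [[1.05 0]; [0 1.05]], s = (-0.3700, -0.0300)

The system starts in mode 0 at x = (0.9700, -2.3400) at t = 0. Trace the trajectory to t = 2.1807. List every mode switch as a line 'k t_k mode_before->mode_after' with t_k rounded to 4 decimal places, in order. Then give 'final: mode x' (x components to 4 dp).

1 0.5545 0->1
2 1.3396 1->0
final: 0 0.9312 -2.1081

Mode 0: guard c·x = -1.8170 hit at Δt = 0.5545 (t = 0.5545), x⁻ = (0.7781, -1.7003) → reset → x⁺ = (1.1169, -1.1423), jump to mode 1
Mode 1: guard c·x = 2.9878 hit at Δt = 0.7851 (t = 1.3396), x⁻ = (1.8308, -2.8461) → reset → x⁺ = (1.5523, -3.0184), jump to mode 0
Mode 0: flow for 0.8411 to horizon, guard not reached → x = (0.9312, -2.1081)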